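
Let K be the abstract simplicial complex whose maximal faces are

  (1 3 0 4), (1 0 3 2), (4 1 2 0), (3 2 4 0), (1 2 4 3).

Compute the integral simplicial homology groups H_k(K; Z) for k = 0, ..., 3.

H_0 = Z,  H_1 = 0,  H_2 = 0,  H_3 = Z.

K has 5 vertices, 10 edges, 10 triangles, 5 3-simplices.
rank ∂_0 = 0, rank ∂_1 = 4 ⇒ b_0 = 5 − 0 − 4 = 1; all invariant factors of ∂_1 are 1 so no torsion. So H_0 ≅ Z.
rank ∂_1 = 4, rank ∂_2 = 6 ⇒ b_1 = 10 − 4 − 6 = 0; all invariant factors of ∂_2 are 1 so no torsion. So H_1 ≅ 0.
rank ∂_2 = 6, rank ∂_3 = 4 ⇒ b_2 = 10 − 6 − 4 = 0; all invariant factors of ∂_3 are 1 so no torsion. So H_2 ≅ 0.
rank ∂_3 = 4, rank ∂_4 = 0 ⇒ b_3 = 5 − 4 − 0 = 1. So H_3 ≅ Z.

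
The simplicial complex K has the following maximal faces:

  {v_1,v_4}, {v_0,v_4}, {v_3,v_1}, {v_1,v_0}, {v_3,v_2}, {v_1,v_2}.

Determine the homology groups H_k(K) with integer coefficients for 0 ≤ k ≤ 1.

H_0 = Z,  H_1 = Z^2.

Take the total order v_0 < v_1 < v_2 < v_3 < v_4 on the vertex set. Then K (dimension 1) consists of the simplices:

  0-simplices (5): [v_0], [v_1], [v_2], [v_3], [v_4]
  1-simplices (6): [v_0,v_1], [v_0,v_4], [v_1,v_2], [v_1,v_3], [v_1,v_4], [v_2,v_3]

so the chain groups are C_0 ≅ Z^5, C_1 ≅ Z^6.

∂_1: C_1 → C_0 sends each edge [p,q] (with p < q) to q − p.
The resulting 5×6 matrix has rank 4, and its Smith normal form has invariant factors (1,1,1,1).

Reading off H_k = ker ∂_k / im ∂_{k+1}:

  H_0: rank C_0 − rank ∂_1 = 5 − 4 = 1, and the invariant factors of ∂_1 are all 1, so H_0 ≅ Z.
  H_1: rank ker ∂_1 − rank ∂_2 = (6 − 4) − 0 = 2, and there is no ∂_2, so H_1 ≅ Z^2.

(K is a triangulation of a wedge of 2 circles.)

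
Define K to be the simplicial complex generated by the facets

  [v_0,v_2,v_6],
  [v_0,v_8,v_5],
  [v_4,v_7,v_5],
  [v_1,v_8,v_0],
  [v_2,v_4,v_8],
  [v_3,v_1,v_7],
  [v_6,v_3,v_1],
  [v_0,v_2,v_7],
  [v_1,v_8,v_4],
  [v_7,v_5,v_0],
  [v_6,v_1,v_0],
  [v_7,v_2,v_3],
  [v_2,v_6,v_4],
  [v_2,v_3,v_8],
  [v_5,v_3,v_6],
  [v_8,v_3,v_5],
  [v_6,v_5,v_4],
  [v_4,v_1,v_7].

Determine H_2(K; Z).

H_2 ≅ Z.

Order the vertices as v_0 < v_1 < v_2 < v_3 < v_4 < v_5 < v_6 < v_7 < v_8. Listing each simplex with vertices in this order, K has dimension 2 with simplices:

  0-simplices (9): [v_0], [v_1], [v_2], [v_3], [v_4], [v_5], [v_6], [v_7], [v_8]
  1-simplices (27): (27 of them)
  2-simplices (18): (18 of them)

giving chain groups C_0 ≅ Z^9, C_1 ≅ Z^27, C_2 ≅ Z^18.

The boundary map ∂_1: C_1 → C_0 is given by ∂[p,q] = [q] − [p].
The 9×27 boundary matrix has rank 8 and Smith normal form diag(1,1,1,1,1,1,1,1).

The boundary map ∂_2: C_2 → C_1 maps a triangle to the signed sum of its edges. For instance
  ∂[v_4,v_5,v_7] = [v_5,v_7] − [v_4,v_7] + [v_4,v_5],
  ∂[v_1,v_4,v_8] = [v_4,v_8] − [v_1,v_8] + [v_1,v_4].
As a 27×18 matrix over Z this has rank 17, with invariant factors (1,1,1,1,1,1,1,1,1,1,1,1,1,1,1,1,1).

From H_k ≅ ker(∂_k) / im(∂_{k+1}) we obtain:

  H_2: rank ker ∂_2 − rank ∂_3 = (18 − 17) − 0 = 1, and there is no ∂_3, so H_2 ≅ Z.

(K is a triangulation of the torus T^2.)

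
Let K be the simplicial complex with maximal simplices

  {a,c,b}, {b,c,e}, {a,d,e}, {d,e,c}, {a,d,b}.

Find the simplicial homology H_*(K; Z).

We work with the vertex ordering a < b < c < d < e. The simplices of K, each written with vertices in increasing order, are:

  0-simplices (5): a, b, c, d, e
  1-simplices (10): ab, ac, ad, ae, bc, bd, be, cd, ce, de
  2-simplices (5): abc, abd, ade, bce, cde

so the chain groups are C_0 ≅ Z^5, C_1 ≅ Z^10, C_2 ≅ Z^5.

∂_1: C_1 → C_0 sends each edge [p,q] (with p < q) to q − p.
The 5×10 boundary matrix has rank 4 and Smith normal form diag(1,1,1,1).

∂_2: C_2 → C_1 acts by ∂[p,q,r] = [q,r] − [p,r] + [p,q]. For instance
  ∂abd = bd − ad + ab,
  ∂cde = de − ce + cd.
The 10×5 boundary matrix has rank 5 and Smith normal form diag(1,1,1,1,1).

Now H_k = ker ∂_k / im ∂_{k+1}, so:

  H_0: rank C_0 − rank ∂_1 = 5 − 4 = 1, and the invariant factors of ∂_1 are all 1, so H_0 = Z.
  H_1: rank ker ∂_1 − rank ∂_2 = (10 − 4) − 5 = 1, and the invariant factors of ∂_2 are all 1, so H_1 = Z.
  H_2: rank ker ∂_2 − rank ∂_3 = (5 − 5) − 0 = 0, and there is no ∂_3, so H_2 = 0.

As a check, the Euler characteristic is 5 − 10 + 5 = 0, which agrees with 1 − 1 + 0 = 0.
(K is a triangulation of the Möbius band.)

H_0 = Z,  H_1 = Z,  H_2 = 0.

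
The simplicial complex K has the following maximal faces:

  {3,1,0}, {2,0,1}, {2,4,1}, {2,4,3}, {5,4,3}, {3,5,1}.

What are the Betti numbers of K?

b_0 = 1, b_1 = 1, b_2 = 0.

K has 6 vertices, 12 edges, 6 triangles.
rank ∂_0 = 0, rank ∂_1 = 5 ⇒ b_0 = 6 − 0 − 5 = 1; all invariant factors of ∂_1 are 1 so no torsion. So H_0 ≅ Z.
rank ∂_1 = 5, rank ∂_2 = 6 ⇒ b_1 = 12 − 5 − 6 = 1; all invariant factors of ∂_2 are 1 so no torsion. So H_1 ≅ Z.
rank ∂_2 = 6, rank ∂_3 = 0 ⇒ b_2 = 6 − 6 − 0 = 0. So H_2 ≅ 0.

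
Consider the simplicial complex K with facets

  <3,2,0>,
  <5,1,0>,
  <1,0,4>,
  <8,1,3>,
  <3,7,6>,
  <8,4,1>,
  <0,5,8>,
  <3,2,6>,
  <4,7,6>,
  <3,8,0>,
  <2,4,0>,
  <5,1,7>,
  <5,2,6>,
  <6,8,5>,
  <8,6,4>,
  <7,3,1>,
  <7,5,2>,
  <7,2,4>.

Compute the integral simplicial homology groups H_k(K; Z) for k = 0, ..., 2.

Order the vertices as 0 < 1 < 2 < 3 < 4 < 5 < 6 < 7 < 8. Listing each simplex with vertices in this order, K has dimension 2 with simplices:

  0-simplices (9): [0], [1], [2], [3], [4], [5], [6], [7], [8]
  1-simplices (27): (27 of them)
  2-simplices (18): [0,1,4], [0,1,5], [0,2,3], [0,2,4], [0,3,8], [0,5,8], [1,3,7], [1,3,8], [1,4,8], [1,5,7], [2,3,6], [2,4,7], [2,5,6], [2,5,7], [3,6,7], [4,6,7], [4,6,8], [5,6,8]

giving chain groups C_0 ≅ Z^9, C_1 ≅ Z^27, C_2 ≅ Z^18.

The boundary map ∂_1: C_1 → C_0 sends each edge [p,q] (with p < q) to q − p.
This gives a 9×27 integer matrix of rank 8; reducing to Smith normal form yields diagonal entries (1,1,1,1,1,1,1,1).

The boundary map ∂_2: C_2 → C_1 acts by ∂[p,q,r] = [q,r] − [p,r] + [p,q]. For instance
  ∂[2,3,6] = [3,6] − [2,6] + [2,3],
  ∂[1,4,8] = [4,8] − [1,8] + [1,4].
The 27×18 boundary matrix has rank 18 and Smith normal form diag(1,1,1,1,1,1,1,1,1,1,1,1,1,1,1,1,1,2).

From H_k ≅ ker(∂_k) / im(∂_{k+1}) we obtain:

  H_0: rank C_0 − rank ∂_1 = 9 − 8 = 1, and the invariant factors of ∂_1 are all 1, so H_0 ≅ Z.
  H_1: rank ker ∂_1 − rank ∂_2 = (27 − 8) − 18 = 1, and ∂_2 has invariant factor 2 > 1, so H_1 ≅ Z ⊕ Z/2Z.
  H_2: rank ker ∂_2 − rank ∂_3 = (18 − 18) − 0 = 0, and there is no ∂_3, so H_2 ≅ 0.

(K is a triangulation of the Klein bottle.)

H_0 = Z,  H_1 = Z ⊕ Z/2Z,  H_2 = 0.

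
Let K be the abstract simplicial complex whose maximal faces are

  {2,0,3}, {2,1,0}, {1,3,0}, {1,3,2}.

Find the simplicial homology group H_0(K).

Fix the vertex order 0 < 1 < 2 < 3 and write every simplex with vertices in increasing order. Then dim K = 2 and the simplices of K are:

  0-simplices (4): [0], [1], [2], [3]
  1-simplices (6): [0,1], [0,2], [0,3], [1,2], [1,3], [2,3]
  2-simplices (4): [0,1,2], [0,1,3], [0,2,3], [1,2,3]

giving chain groups C_0 ≅ Z^4, C_1 ≅ Z^6, C_2 ≅ Z^4.

∂_1: C_1 → C_0 sends each edge [p,q] (with p < q) to q − p. For instance
  ∂[2,3] = [3] − [2].
The 4×6 boundary matrix has rank 3 and Smith normal form diag(1,1,1).

The boundary map ∂_2: C_2 → C_1 maps a triangle to the signed sum of its edges. For instance
  ∂[0,2,3] = [2,3] − [0,3] + [0,2],
  ∂[0,1,2] = [1,2] − [0,2] + [0,1].
This gives a 6×4 integer matrix of rank 3; reducing to Smith normal form yields diagonal entries (1,1,1).

Reading off H_k = ker ∂_k / im ∂_{k+1}:

  H_0: rank C_0 − rank ∂_1 = 4 − 3 = 1, and the invariant factors of ∂_1 are all 1, so H_0 = Z.

(K is a triangulation of the 2-sphere S^2.)

H_0 ≅ Z.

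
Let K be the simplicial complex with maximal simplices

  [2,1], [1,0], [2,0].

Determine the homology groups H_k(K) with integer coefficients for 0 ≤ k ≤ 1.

We work with the vertex ordering 0 < 1 < 2. The simplices of K, each written with vertices in increasing order, are:

  0-simplices (3): [0], [1], [2]
  1-simplices (3): [0,1], [0,2], [1,2]

Hence C_0 ≅ Z^3, C_1 ≅ Z^3.

The boundary map ∂_1: C_1 → C_0 sends each edge [p,q] (with p < q) to q − p.
The 3×3 boundary matrix has rank 2 and Smith normal form diag(1,1).

Computing H_k = (kernel of ∂_k) / (image of ∂_{k+1}):

  H_0: rank C_0 − rank ∂_1 = 3 − 2 = 1, and the invariant factors of ∂_1 are all 1, so H_0 = Z.
  H_1: rank ker ∂_1 − rank ∂_2 = (3 − 2) − 0 = 1, and there is no ∂_2, so H_1 = Z.

(K is a triangulation of the circle S^1.)

H_0 = Z,  H_1 = Z.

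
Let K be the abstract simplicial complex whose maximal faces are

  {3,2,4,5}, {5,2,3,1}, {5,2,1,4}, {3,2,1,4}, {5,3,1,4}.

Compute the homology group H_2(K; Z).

H_2 ≅ 0.

Fix the vertex order 1 < 2 < 3 < 4 < 5 and write every simplex with vertices in increasing order. Then dim K = 3 and the simplices of K are:

  0-simplices (5): [1], [2], [3], [4], [5]
  1-simplices (10): [1,2], [1,3], [1,4], [1,5], [2,3], [2,4], [2,5], [3,4], [3,5], [4,5]
  2-simplices (10): [1,2,3], [1,2,4], [1,2,5], [1,3,4], [1,3,5], [1,4,5], [2,3,4], [2,3,5], [2,4,5], [3,4,5]
  3-simplices (5): [1,2,3,4], [1,2,3,5], [1,2,4,5], [1,3,4,5], [2,3,4,5]

Hence C_0 ≅ Z^5, C_1 ≅ Z^10, C_2 ≅ Z^10, C_3 ≅ Z^5.

∂_1: C_1 → C_0 sends each edge [p,q] (with p < q) to q − p. For instance
  ∂[3,4] = [4] − [3].
This gives a 5×10 integer matrix of rank 4; reducing to Smith normal form yields diagonal entries (1,1,1,1).

The boundary map ∂_2: C_2 → C_1 maps a triangle to the signed sum of its edges. For instance
  ∂[2,4,5] = [4,5] − [2,5] + [2,4],
  ∂[2,3,5] = [3,5] − [2,5] + [2,3].
The 10×10 boundary matrix has rank 6 and Smith normal form diag(1,1,1,1,1,1).

The boundary map ∂_3: C_3 → C_2 sends each 3-simplex σ to the alternating sum Σ_i (−1)^i (σ with its i-th vertex removed). For instance
  ∂[2,3,4,5] = [3,4,5] − [2,4,5] + [2,3,5] − [2,3,4],
  ∂[1,2,3,5] = [2,3,5] − [1,3,5] + [1,2,5] − [1,2,3].
This gives a 10×5 integer matrix of rank 4; reducing to Smith normal form yields diagonal entries (1,1,1,1).

From H_k ≅ ker(∂_k) / im(∂_{k+1}) we obtain:

  H_2: rank ker ∂_2 − rank ∂_3 = (10 − 6) − 4 = 0, and the invariant factors of ∂_3 are all 1, so H_2 ≅ 0.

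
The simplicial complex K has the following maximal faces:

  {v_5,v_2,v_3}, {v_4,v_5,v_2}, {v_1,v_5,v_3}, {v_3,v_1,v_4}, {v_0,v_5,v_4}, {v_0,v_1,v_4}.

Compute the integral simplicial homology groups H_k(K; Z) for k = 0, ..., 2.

Fix the vertex order v_0 < v_1 < v_2 < v_3 < v_4 < v_5 and write every simplex with vertices in increasing order. Then dim K = 2 and the simplices of K are:

  0-simplices (6): [v_0], [v_1], [v_2], [v_3], [v_4], [v_5]
  1-simplices (12): [v_0,v_1], [v_0,v_4], [v_0,v_5], [v_1,v_3], [v_1,v_4], [v_1,v_5], [v_2,v_3], [v_2,v_4], [v_2,v_5], [v_3,v_4], [v_3,v_5], [v_4,v_5]
  2-simplices (6): [v_0,v_1,v_4], [v_0,v_4,v_5], [v_1,v_3,v_4], [v_1,v_3,v_5], [v_2,v_3,v_5], [v_2,v_4,v_5]

Hence C_0 ≅ Z^6, C_1 ≅ Z^12, C_2 ≅ Z^6.

The boundary map ∂_1: C_1 → C_0 sends each edge [p,q] (with p < q) to q − p. For instance
  ∂[v_3,v_5] = [v_5] − [v_3].
This gives a 6×12 integer matrix of rank 5; reducing to Smith normal form yields diagonal entries (1,1,1,1,1).

∂_2: C_2 → C_1 sends each 2-simplex [p,q,r] to [q,r] − [p,r] + [p,q]. For instance
  ∂[v_1,v_3,v_5] = [v_3,v_5] − [v_1,v_5] + [v_1,v_3],
  ∂[v_1,v_3,v_4] = [v_3,v_4] − [v_1,v_4] + [v_1,v_3].
The resulting 12×6 matrix has rank 6, and its Smith normal form has invariant factors (1,1,1,1,1,1).

Computing H_k = (kernel of ∂_k) / (image of ∂_{k+1}):

  H_0: rank C_0 − rank ∂_1 = 6 − 5 = 1, and the invariant factors of ∂_1 are all 1, so H_0 = Z.
  H_1: rank ker ∂_1 − rank ∂_2 = (12 − 5) − 6 = 1, and the invariant factors of ∂_2 are all 1, so H_1 = Z.
  H_2: rank ker ∂_2 − rank ∂_3 = (6 − 6) − 0 = 0, and there is no ∂_3, so H_2 = 0.

(K is a triangulation of the cylinder S^1 x I.)

H_0 ≅ Z,  H_1 ≅ Z,  H_2 = 0.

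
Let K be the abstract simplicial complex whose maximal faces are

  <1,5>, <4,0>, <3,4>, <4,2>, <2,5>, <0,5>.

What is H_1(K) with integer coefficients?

We work with the vertex ordering 0 < 1 < 2 < 3 < 4 < 5. The simplices of K, each written with vertices in increasing order, are:

  0-simplices (6): [0], [1], [2], [3], [4], [5]
  1-simplices (6): [0,4], [0,5], [1,5], [2,4], [2,5], [3,4]

Hence C_0 ≅ Z^6, C_1 ≅ Z^6.

The boundary map ∂_1: C_1 → C_0 sends each edge [p,q] (with p < q) to q − p. For instance
  ∂[3,4] = [4] − [3].
This gives a 6×6 integer matrix of rank 5; reducing to Smith normal form yields diagonal entries (1,1,1,1,1).

Computing H_k = (kernel of ∂_k) / (image of ∂_{k+1}):

  H_1: rank ker ∂_1 − rank ∂_2 = (6 − 5) − 0 = 1, and there is no ∂_2, so H_1 ≅ Z.

H_1 = Z.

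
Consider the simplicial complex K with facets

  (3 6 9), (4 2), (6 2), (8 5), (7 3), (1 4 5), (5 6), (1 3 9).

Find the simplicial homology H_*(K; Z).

We work with the vertex ordering 1 < 2 < 3 < 4 < 5 < 6 < 7 < 8 < 9. The simplices of K, each written with vertices in increasing order, are:

  0-simplices (9): [1], [2], [3], [4], [5], [6], [7], [8], [9]
  1-simplices (13): [1,3], [1,4], [1,5], [1,9], [2,4], [2,6], [3,6], [3,7], [3,9], [4,5], [5,6], [5,8], [6,9]
  2-simplices (3): [1,3,9], [1,4,5], [3,6,9]

so the chain groups are C_0 ≅ Z^9, C_1 ≅ Z^13, C_2 ≅ Z^3.

The boundary map ∂_1: C_1 → C_0 maps an edge to its endpoints' difference, ∂[p,q] = q − p. For instance
  ∂[3,6] = [6] − [3].
This gives a 9×13 integer matrix of rank 8; reducing to Smith normal form yields diagonal entries (1,1,1,1,1,1,1,1).

Boundary ∂_2: C_2 → C_1 sends each 2-simplex [p,q,r] to [q,r] − [p,r] + [p,q]. For instance
  ∂[1,4,5] = [4,5] − [1,5] + [1,4],
  ∂[3,6,9] = [6,9] − [3,9] + [3,6].
As a 13×3 matrix over Z this has rank 3, with invariant factors (1,1,1).

From H_k ≅ ker(∂_k) / im(∂_{k+1}) we obtain:

  H_0: rank C_0 − rank ∂_1 = 9 − 8 = 1, and the invariant factors of ∂_1 are all 1, so H_0 = Z.
  H_1: rank ker ∂_1 − rank ∂_2 = (13 − 8) − 3 = 2, and the invariant factors of ∂_2 are all 1, so H_1 = Z^2.
  H_2: rank ker ∂_2 − rank ∂_3 = (3 − 3) − 0 = 0, and there is no ∂_3, so H_2 = 0.

H_0 = Z,  H_1 = Z^2,  H_2 = 0.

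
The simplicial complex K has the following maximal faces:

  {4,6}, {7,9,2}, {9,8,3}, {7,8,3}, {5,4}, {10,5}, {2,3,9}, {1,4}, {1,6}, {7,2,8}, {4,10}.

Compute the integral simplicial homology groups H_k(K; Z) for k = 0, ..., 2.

We work with the vertex ordering 1 < 2 < 3 < 4 < 5 < 6 < 7 < 8 < 9 < 10. The simplices of K, each written with vertices in increasing order, are:

  0-simplices (10): [1], [2], [3], [4], [5], [6], [7], [8], [9], [10]
  1-simplices (16): [1,4], [1,6], [2,3], [2,7], [2,8], [2,9], [3,7], [3,8], [3,9], [4,5], [4,6], [4,10], [5,10], [7,8], [7,9], [8,9]
  2-simplices (5): [2,3,9], [2,7,8], [2,7,9], [3,7,8], [3,8,9]

so the chain groups are C_0 ≅ Z^10, C_1 ≅ Z^16, C_2 ≅ Z^5.

Boundary ∂_1: C_1 → C_0 is given by ∂[p,q] = [q] − [p].
This gives a 10×16 integer matrix of rank 8; reducing to Smith normal form yields diagonal entries (1,1,1,1,1,1,1,1).

The boundary map ∂_2: C_2 → C_1 maps a triangle to the signed sum of its edges. For instance
  ∂[3,8,9] = [8,9] − [3,9] + [3,8],
  ∂[2,3,9] = [3,9] − [2,9] + [2,3].
The 16×5 boundary matrix has rank 5 and Smith normal form diag(1,1,1,1,1).

Reading off H_k = ker ∂_k / im ∂_{k+1}:

  H_0: rank C_0 − rank ∂_1 = 10 − 8 = 2, and the invariant factors of ∂_1 are all 1, so H_0 = Z^2.
  H_1: rank ker ∂_1 − rank ∂_2 = (16 − 8) − 5 = 3, and the invariant factors of ∂_2 are all 1, so H_1 = Z^3.
  H_2: rank ker ∂_2 − rank ∂_3 = (5 − 5) − 0 = 0, and there is no ∂_3, so H_2 = 0.

As a check, the Euler characteristic is 10 − 16 + 5 = -1, which agrees with 2 − 3 + 0 = -1.

H_0 = Z^2,  H_1 = Z^3,  H_2 = 0.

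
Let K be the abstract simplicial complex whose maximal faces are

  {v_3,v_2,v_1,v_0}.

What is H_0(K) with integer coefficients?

Fix the vertex order v_0 < v_1 < v_2 < v_3 and write every simplex with vertices in increasing order. Then dim K = 3 and the simplices of K are:

  0-simplices (4): [v_0], [v_1], [v_2], [v_3]
  1-simplices (6): [v_0,v_1], [v_0,v_2], [v_0,v_3], [v_1,v_2], [v_1,v_3], [v_2,v_3]
  2-simplices (4): [v_0,v_1,v_2], [v_0,v_1,v_3], [v_0,v_2,v_3], [v_1,v_2,v_3]
  3-simplices (1): [v_0,v_1,v_2,v_3]

so the chain groups are C_0 ≅ Z^4, C_1 ≅ Z^6, C_2 ≅ Z^4, C_3 ≅ Z^1.

The boundary map ∂_1: C_1 → C_0 is given by ∂[p,q] = [q] − [p]. For instance
  ∂[v_2,v_3] = [v_3] − [v_2].
The resulting 4×6 matrix has rank 3, and its Smith normal form has invariant factors (1,1,1).

∂_2: C_2 → C_1 sends each 2-simplex [p,q,r] to [q,r] − [p,r] + [p,q]. For instance
  ∂[v_0,v_1,v_3] = [v_1,v_3] − [v_0,v_3] + [v_0,v_1],
  ∂[v_0,v_1,v_2] = [v_1,v_2] − [v_0,v_2] + [v_0,v_1].
The resulting 6×4 matrix has rank 3, and its Smith normal form has invariant factors (1,1,1).

Boundary ∂_3: C_3 → C_2 sends each 3-simplex σ to the alternating sum Σ_i (−1)^i (σ with its i-th vertex removed). For instance
  ∂[v_0,v_1,v_2,v_3] = [v_1,v_2,v_3] − [v_0,v_2,v_3] + [v_0,v_1,v_3] − [v_0,v_1,v_2].
This gives a 4×1 integer matrix of rank 1; reducing to Smith normal form yields diagonal entries (1).

Reading off H_k = ker ∂_k / im ∂_{k+1}:

  H_0: rank C_0 − rank ∂_1 = 4 − 3 = 1, and the invariant factors of ∂_1 are all 1, so H_0 ≅ Z.

H_0 ≅ Z.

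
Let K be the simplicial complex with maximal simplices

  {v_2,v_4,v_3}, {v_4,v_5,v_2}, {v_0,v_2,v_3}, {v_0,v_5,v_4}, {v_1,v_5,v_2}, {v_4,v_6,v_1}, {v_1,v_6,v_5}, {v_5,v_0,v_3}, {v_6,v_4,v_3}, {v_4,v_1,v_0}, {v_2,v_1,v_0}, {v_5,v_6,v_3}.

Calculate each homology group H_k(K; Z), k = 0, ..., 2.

Take the total order v_0 < v_1 < v_2 < v_3 < v_4 < v_5 < v_6 on the vertex set. Then K (dimension 2) consists of the simplices:

  0-simplices (7): [v_0], [v_1], [v_2], [v_3], [v_4], [v_5], [v_6]
  1-simplices (18): (18 of them)
  2-simplices (12): (12 of them)

giving chain groups C_0 ≅ Z^7, C_1 ≅ Z^18, C_2 ≅ Z^12.

∂_1: C_1 → C_0 is given by ∂[p,q] = [q] − [p]. For instance
  ∂[v_0,v_5] = [v_5] − [v_0].
The 7×18 boundary matrix has rank 6 and Smith normal form diag(1,1,1,1,1,1).

∂_2: C_2 → C_1 maps a triangle to the signed sum of its edges. For instance
  ∂[v_0,v_1,v_4] = [v_1,v_4] − [v_0,v_4] + [v_0,v_1],
  ∂[v_0,v_3,v_5] = [v_3,v_5] − [v_0,v_5] + [v_0,v_3].
The resulting 18×12 matrix has rank 12, and its Smith normal form has invariant factors (1,1,1,1,1,1,1,1,1,1,1,2).

Computing H_k = (kernel of ∂_k) / (image of ∂_{k+1}):

  H_0: rank C_0 − rank ∂_1 = 7 − 6 = 1, and the invariant factors of ∂_1 are all 1, so H_0 = Z.
  H_1: rank ker ∂_1 − rank ∂_2 = (18 − 6) − 12 = 0, and ∂_2 has invariant factor 2 > 1, so H_1 = Z/2.
  H_2: rank ker ∂_2 − rank ∂_3 = (12 − 12) − 0 = 0, and there is no ∂_3, so H_2 = 0.

(K is a triangulation of the real projective plane RP^2.)

H_0 ≅ Z,  H_1 ≅ Z/2,  H_2 = 0.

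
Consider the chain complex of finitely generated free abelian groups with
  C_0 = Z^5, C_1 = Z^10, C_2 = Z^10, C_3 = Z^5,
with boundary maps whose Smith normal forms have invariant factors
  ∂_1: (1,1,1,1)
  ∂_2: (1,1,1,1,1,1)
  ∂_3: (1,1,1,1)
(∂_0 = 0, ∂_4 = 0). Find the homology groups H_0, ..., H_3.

H_0 ≅ Z,  H_1 = 0,  H_2 = 0,  H_3 ≅ Z.

H_0: b_0 = 5 − 0 − 4 = 1; torsion from ∂_1 factors > 1: none. So H_0 ≅ Z.
H_1: b_1 = 10 − 4 − 6 = 0; torsion from ∂_2 factors > 1: none. So H_1 ≅ 0.
H_2: b_2 = 10 − 6 − 4 = 0; torsion from ∂_3 factors > 1: none. So H_2 ≅ 0.
H_3: b_3 = 5 − 4 − 0 = 1; torsion from ∂_4 factors > 1: none. So H_3 ≅ Z.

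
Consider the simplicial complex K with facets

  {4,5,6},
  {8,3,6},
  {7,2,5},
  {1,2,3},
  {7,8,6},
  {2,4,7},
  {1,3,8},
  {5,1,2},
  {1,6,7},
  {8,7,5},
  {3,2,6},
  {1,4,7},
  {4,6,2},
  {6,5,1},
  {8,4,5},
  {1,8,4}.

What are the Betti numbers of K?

K has 8 vertices, 24 edges, 16 triangles.
rank ∂_0 = 0, rank ∂_1 = 7 ⇒ b_0 = 8 − 0 − 7 = 1; all invariant factors of ∂_1 are 1 so no torsion. So H_0 = Z.
rank ∂_1 = 7, rank ∂_2 = 15 ⇒ b_1 = 24 − 7 − 15 = 2; all invariant factors of ∂_2 are 1 so no torsion. So H_1 = Z^2.
rank ∂_2 = 15, rank ∂_3 = 0 ⇒ b_2 = 16 − 15 − 0 = 1. So H_2 = Z.

b_0 = 1, b_1 = 2, b_2 = 1.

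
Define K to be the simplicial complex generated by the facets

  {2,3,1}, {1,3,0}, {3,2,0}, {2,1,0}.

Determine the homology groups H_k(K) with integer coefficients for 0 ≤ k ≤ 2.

H_0 = Z,  H_1 = 0,  H_2 = Z.

Order the vertices as 0 < 1 < 2 < 3. Listing each simplex with vertices in this order, K has dimension 2 with simplices:

  0-simplices (4): [0], [1], [2], [3]
  1-simplices (6): [0,1], [0,2], [0,3], [1,2], [1,3], [2,3]
  2-simplices (4): [0,1,2], [0,1,3], [0,2,3], [1,2,3]

so the chain groups are C_0 ≅ Z^4, C_1 ≅ Z^6, C_2 ≅ Z^4.

The boundary map ∂_1: C_1 → C_0 maps an edge to its endpoints' difference, ∂[p,q] = q − p.
The resulting 4×6 matrix has rank 3, and its Smith normal form has invariant factors (1,1,1).

Boundary ∂_2: C_2 → C_1 maps a triangle to the signed sum of its edges. For instance
  ∂[0,2,3] = [2,3] − [0,3] + [0,2],
  ∂[0,1,2] = [1,2] − [0,2] + [0,1].
This gives a 6×4 integer matrix of rank 3; reducing to Smith normal form yields diagonal entries (1,1,1).

Computing H_k = (kernel of ∂_k) / (image of ∂_{k+1}):

  H_0: rank C_0 − rank ∂_1 = 4 − 3 = 1, and the invariant factors of ∂_1 are all 1, so H_0 ≅ Z.
  H_1: rank ker ∂_1 − rank ∂_2 = (6 − 3) − 3 = 0, and the invariant factors of ∂_2 are all 1, so H_1 ≅ 0.
  H_2: rank ker ∂_2 − rank ∂_3 = (4 − 3) − 0 = 1, and there is no ∂_3, so H_2 ≅ Z.

(K is a triangulation of the 2-sphere S^2.)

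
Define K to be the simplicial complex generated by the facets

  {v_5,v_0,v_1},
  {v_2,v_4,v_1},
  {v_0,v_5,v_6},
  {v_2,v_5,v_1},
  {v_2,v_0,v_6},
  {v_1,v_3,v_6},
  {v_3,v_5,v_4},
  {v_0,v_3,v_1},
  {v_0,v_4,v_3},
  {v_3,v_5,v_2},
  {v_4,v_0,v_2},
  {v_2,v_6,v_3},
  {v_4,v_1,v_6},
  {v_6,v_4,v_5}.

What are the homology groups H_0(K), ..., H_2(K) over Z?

H_0 ≅ Z,  H_1 ≅ Z^2,  H_2 ≅ Z.

Order the vertices as v_0 < v_1 < v_2 < v_3 < v_4 < v_5 < v_6. Listing each simplex with vertices in this order, K has dimension 2 with simplices:

  0-simplices (7): [v_0], [v_1], [v_2], [v_3], [v_4], [v_5], [v_6]
  1-simplices (21): (21 of them)
  2-simplices (14): (14 of them)

Hence C_0 ≅ Z^7, C_1 ≅ Z^21, C_2 ≅ Z^14.

Boundary ∂_1: C_1 → C_0 is given by ∂[p,q] = [q] − [p]. For instance
  ∂[v_0,v_4] = [v_4] − [v_0].
This gives a 7×21 integer matrix of rank 6; reducing to Smith normal form yields diagonal entries (1,1,1,1,1,1).

∂_2: C_2 → C_1 sends each 2-simplex [p,q,r] to [q,r] − [p,r] + [p,q]. For instance
  ∂[v_0,v_1,v_3] = [v_1,v_3] − [v_0,v_3] + [v_0,v_1],
  ∂[v_0,v_2,v_6] = [v_2,v_6] − [v_0,v_6] + [v_0,v_2].
The 21×14 boundary matrix has rank 13 and Smith normal form diag(1,1,1,1,1,1,1,1,1,1,1,1,1).

Reading off H_k = ker ∂_k / im ∂_{k+1}:

  H_0: rank C_0 − rank ∂_1 = 7 − 6 = 1, and the invariant factors of ∂_1 are all 1, so H_0 = Z.
  H_1: rank ker ∂_1 − rank ∂_2 = (21 − 6) − 13 = 2, and the invariant factors of ∂_2 are all 1, so H_1 = Z^2.
  H_2: rank ker ∂_2 − rank ∂_3 = (14 − 13) − 0 = 1, and there is no ∂_3, so H_2 = Z.

As a check, the Euler characteristic is 7 − 21 + 14 = 0, which agrees with 1 − 2 + 1 = 0.
(K is a triangulation of the torus T^2.)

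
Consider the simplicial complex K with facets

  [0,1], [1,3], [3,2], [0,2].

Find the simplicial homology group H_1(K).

We work with the vertex ordering 0 < 1 < 2 < 3. The simplices of K, each written with vertices in increasing order, are:

  0-simplices (4): [0], [1], [2], [3]
  1-simplices (4): [0,1], [0,2], [1,3], [2,3]

so the chain groups are C_0 ≅ Z^4, C_1 ≅ Z^4.

The boundary map ∂_1: C_1 → C_0 maps an edge to its endpoints' difference, ∂[p,q] = q − p. For instance
  ∂[0,2] = [2] − [0].
The 4×4 boundary matrix has rank 3 and Smith normal form diag(1,1,1).

From H_k ≅ ker(∂_k) / im(∂_{k+1}) we obtain:

  H_1: rank ker ∂_1 − rank ∂_2 = (4 − 3) − 0 = 1, and there is no ∂_2, so H_1 ≅ Z.

H_1 ≅ Z.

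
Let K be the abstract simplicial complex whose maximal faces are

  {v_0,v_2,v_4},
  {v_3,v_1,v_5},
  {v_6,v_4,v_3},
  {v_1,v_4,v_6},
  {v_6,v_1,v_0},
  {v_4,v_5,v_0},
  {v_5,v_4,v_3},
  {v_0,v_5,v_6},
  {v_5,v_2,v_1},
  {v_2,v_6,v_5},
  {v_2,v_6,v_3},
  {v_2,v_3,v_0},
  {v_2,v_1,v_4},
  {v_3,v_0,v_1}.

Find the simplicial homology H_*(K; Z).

H_0 ≅ Z,  H_1 ≅ Z^2,  H_2 ≅ Z.

Take the total order v_0 < v_1 < v_2 < v_3 < v_4 < v_5 < v_6 on the vertex set. Then K (dimension 2) consists of the simplices:

  0-simplices (7): [v_0], [v_1], [v_2], [v_3], [v_4], [v_5], [v_6]
  1-simplices (21): (21 of them)
  2-simplices (14): (14 of them)

giving chain groups C_0 ≅ Z^7, C_1 ≅ Z^21, C_2 ≅ Z^14.

The boundary map ∂_1: C_1 → C_0 maps an edge to its endpoints' difference, ∂[p,q] = q − p. For instance
  ∂[v_1,v_5] = [v_5] − [v_1].
The 7×21 boundary matrix has rank 6 and Smith normal form diag(1,1,1,1,1,1).

Boundary ∂_2: C_2 → C_1 maps a triangle to the signed sum of its edges. For instance
  ∂[v_1,v_4,v_6] = [v_4,v_6] − [v_1,v_6] + [v_1,v_4],
  ∂[v_0,v_4,v_5] = [v_4,v_5] − [v_0,v_5] + [v_0,v_4].
As a 21×14 matrix over Z this has rank 13, with invariant factors (1,1,1,1,1,1,1,1,1,1,1,1,1).

From H_k ≅ ker(∂_k) / im(∂_{k+1}) we obtain:

  H_0: rank C_0 − rank ∂_1 = 7 − 6 = 1, and the invariant factors of ∂_1 are all 1, so H_0 = Z.
  H_1: rank ker ∂_1 − rank ∂_2 = (21 − 6) − 13 = 2, and the invariant factors of ∂_2 are all 1, so H_1 = Z^2.
  H_2: rank ker ∂_2 − rank ∂_3 = (14 − 13) − 0 = 1, and there is no ∂_3, so H_2 = Z.

As a check, the Euler characteristic is 7 − 21 + 14 = 0, which agrees with 1 − 2 + 1 = 0.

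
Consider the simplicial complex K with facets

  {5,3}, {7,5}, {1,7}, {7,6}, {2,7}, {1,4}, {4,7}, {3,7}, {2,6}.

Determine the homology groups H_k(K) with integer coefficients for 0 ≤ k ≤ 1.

Order the vertices as 1 < 2 < 3 < 4 < 5 < 6 < 7. Listing each simplex with vertices in this order, K has dimension 1 with simplices:

  0-simplices (7): [1], [2], [3], [4], [5], [6], [7]
  1-simplices (9): [1,4], [1,7], [2,6], [2,7], [3,5], [3,7], [4,7], [5,7], [6,7]

so the chain groups are C_0 ≅ Z^7, C_1 ≅ Z^9.

∂_1: C_1 → C_0 maps an edge to its endpoints' difference, ∂[p,q] = q − p.
As a 7×9 matrix over Z this has rank 6, with invariant factors (1,1,1,1,1,1).

From H_k ≅ ker(∂_k) / im(∂_{k+1}) we obtain:

  H_0: rank C_0 − rank ∂_1 = 7 − 6 = 1, and the invariant factors of ∂_1 are all 1, so H_0 = Z.
  H_1: rank ker ∂_1 − rank ∂_2 = (9 − 6) − 0 = 3, and there is no ∂_2, so H_1 = Z^3.

(K is a triangulation of a wedge of 3 circles.)

H_0 ≅ Z,  H_1 ≅ Z^3.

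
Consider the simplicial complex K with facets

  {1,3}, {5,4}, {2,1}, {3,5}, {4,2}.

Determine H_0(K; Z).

K has 5 vertices, 5 edges.
rank ∂_0 = 0, rank ∂_1 = 4 ⇒ b_0 = 5 − 0 − 4 = 1; all invariant factors of ∂_1 are 1 so no torsion. So H_0 ≅ Z.

H_0 ≅ Z.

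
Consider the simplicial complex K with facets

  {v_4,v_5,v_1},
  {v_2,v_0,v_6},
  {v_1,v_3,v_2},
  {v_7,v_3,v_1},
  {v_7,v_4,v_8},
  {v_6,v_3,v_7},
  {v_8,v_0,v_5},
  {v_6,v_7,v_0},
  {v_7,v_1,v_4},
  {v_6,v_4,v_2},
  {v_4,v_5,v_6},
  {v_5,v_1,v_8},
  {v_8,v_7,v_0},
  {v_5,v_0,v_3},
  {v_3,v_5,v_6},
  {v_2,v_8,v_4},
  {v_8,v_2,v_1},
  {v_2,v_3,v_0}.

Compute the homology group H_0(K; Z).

We work with the vertex ordering v_0 < v_1 < v_2 < v_3 < v_4 < v_5 < v_6 < v_7 < v_8. The simplices of K, each written with vertices in increasing order, are:

  0-simplices (9): [v_0], [v_1], [v_2], [v_3], [v_4], [v_5], [v_6], [v_7], [v_8]
  1-simplices (27): (27 of them)
  2-simplices (18): (18 of them)

Hence C_0 ≅ Z^9, C_1 ≅ Z^27, C_2 ≅ Z^18.

∂_1: C_1 → C_0 is given by ∂[p,q] = [q] − [p]. For instance
  ∂[v_0,v_3] = [v_3] − [v_0].
The 9×27 boundary matrix has rank 8 and Smith normal form diag(1,1,1,1,1,1,1,1).

Boundary ∂_2: C_2 → C_1 sends each 2-simplex [p,q,r] to [q,r] − [p,r] + [p,q]. For instance
  ∂[v_0,v_6,v_7] = [v_6,v_7] − [v_0,v_7] + [v_0,v_6],
  ∂[v_1,v_2,v_3] = [v_2,v_3] − [v_1,v_3] + [v_1,v_2].
This gives a 27×18 integer matrix of rank 18; reducing to Smith normal form yields diagonal entries (1,1,1,1,1,1,1,1,1,1,1,1,1,1,1,1,1,2).

Now H_k = ker ∂_k / im ∂_{k+1}, so:

  H_0: rank C_0 − rank ∂_1 = 9 − 8 = 1, and the invariant factors of ∂_1 are all 1, so H_0 ≅ Z.

H_0 ≅ Z.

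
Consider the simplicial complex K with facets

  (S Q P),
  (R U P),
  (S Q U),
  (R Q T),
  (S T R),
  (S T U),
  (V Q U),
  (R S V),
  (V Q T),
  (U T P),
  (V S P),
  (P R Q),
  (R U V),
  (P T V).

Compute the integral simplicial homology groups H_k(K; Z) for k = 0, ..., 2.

H_0 = Z,  H_1 = Z^2,  H_2 = Z.

We work with the vertex ordering P < Q < R < S < T < U < V. The simplices of K, each written with vertices in increasing order, are:

  0-simplices (7): P, Q, R, S, T, U, V
  1-simplices (21): PQ, PR, PS, PT, PU, PV, QR, QS, QT, QU, QV, RS, RT, RU, RV, ST, SU, SV, TU, TV, UV
  2-simplices (14): PQR, PQS, PRU, PSV, PTU, PTV, QRT, QSU, QTV, QUV, RST, RSV, RUV, STU

giving chain groups C_0 ≅ Z^7, C_1 ≅ Z^21, C_2 ≅ Z^14.

∂_1: C_1 → C_0 maps an edge to its endpoints' difference, ∂[p,q] = q − p.
As a 7×21 matrix over Z this has rank 6, with invariant factors (1,1,1,1,1,1).

Boundary ∂_2: C_2 → C_1 sends each 2-simplex [p,q,r] to [q,r] − [p,r] + [p,q]. For instance
  ∂PQR = QR − PR + PQ,
  ∂PSV = SV − PV + PS.
As a 21×14 matrix over Z this has rank 13, with invariant factors (1,1,1,1,1,1,1,1,1,1,1,1,1).

Now H_k = ker ∂_k / im ∂_{k+1}, so:

  H_0: rank C_0 − rank ∂_1 = 7 − 6 = 1, and the invariant factors of ∂_1 are all 1, so H_0 ≅ Z.
  H_1: rank ker ∂_1 − rank ∂_2 = (21 − 6) − 13 = 2, and the invariant factors of ∂_2 are all 1, so H_1 ≅ Z^2.
  H_2: rank ker ∂_2 − rank ∂_3 = (14 − 13) − 0 = 1, and there is no ∂_3, so H_2 ≅ Z.

As a check, the Euler characteristic is 7 − 21 + 14 = 0, which agrees with 1 − 2 + 1 = 0.
(K is a triangulation of the torus T^2.)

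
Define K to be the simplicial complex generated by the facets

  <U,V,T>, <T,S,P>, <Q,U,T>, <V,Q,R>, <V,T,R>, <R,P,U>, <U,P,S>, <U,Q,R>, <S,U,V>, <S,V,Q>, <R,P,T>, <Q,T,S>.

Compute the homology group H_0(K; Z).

We work with the vertex ordering P < Q < R < S < T < U < V. The simplices of K, each written with vertices in increasing order, are:

  0-simplices (7): P, Q, R, S, T, U, V
  1-simplices (18): PR, PS, PT, PU, QR, QS, QT, QU, QV, RT, RU, RV, ST, SU, SV, TU, TV, UV
  2-simplices (12): PRT, PRU, PST, PSU, QRU, QRV, QST, QSV, QTU, RTV, SUV, TUV

giving chain groups C_0 ≅ Z^7, C_1 ≅ Z^18, C_2 ≅ Z^12.

The boundary map ∂_1: C_1 → C_0 maps an edge to its endpoints' difference, ∂[p,q] = q − p.
As a 7×18 matrix over Z this has rank 6, with invariant factors (1,1,1,1,1,1).

Boundary ∂_2: C_2 → C_1 maps a triangle to the signed sum of its edges. For instance
  ∂QRU = RU − QU + QR,
  ∂QSV = SV − QV + QS.
This gives a 18×12 integer matrix of rank 12; reducing to Smith normal form yields diagonal entries (1,1,1,1,1,1,1,1,1,1,1,2).

Now H_k = ker ∂_k / im ∂_{k+1}, so:

  H_0: rank C_0 − rank ∂_1 = 7 − 6 = 1, and the invariant factors of ∂_1 are all 1, so H_0 = Z.

H_0 ≅ Z.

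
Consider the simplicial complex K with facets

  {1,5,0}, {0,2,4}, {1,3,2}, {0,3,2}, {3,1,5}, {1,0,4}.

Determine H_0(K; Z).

Order the vertices as 0 < 1 < 2 < 3 < 4 < 5. Listing each simplex with vertices in this order, K has dimension 2 with simplices:

  0-simplices (6): [0], [1], [2], [3], [4], [5]
  1-simplices (12): [0,1], [0,2], [0,3], [0,4], [0,5], [1,2], [1,3], [1,4], [1,5], [2,3], [2,4], [3,5]
  2-simplices (6): [0,1,4], [0,1,5], [0,2,3], [0,2,4], [1,2,3], [1,3,5]

so the chain groups are C_0 ≅ Z^6, C_1 ≅ Z^12, C_2 ≅ Z^6.

∂_1: C_1 → C_0 is given by ∂[p,q] = [q] − [p]. For instance
  ∂[0,3] = [3] − [0].
The resulting 6×12 matrix has rank 5, and its Smith normal form has invariant factors (1,1,1,1,1).

∂_2: C_2 → C_1 maps a triangle to the signed sum of its edges. For instance
  ∂[0,2,4] = [2,4] − [0,4] + [0,2],
  ∂[0,1,4] = [1,4] − [0,4] + [0,1].
The 12×6 boundary matrix has rank 6 and Smith normal form diag(1,1,1,1,1,1).

Reading off H_k = ker ∂_k / im ∂_{k+1}:

  H_0: rank C_0 − rank ∂_1 = 6 − 5 = 1, and the invariant factors of ∂_1 are all 1, so H_0 ≅ Z.

H_0 ≅ Z.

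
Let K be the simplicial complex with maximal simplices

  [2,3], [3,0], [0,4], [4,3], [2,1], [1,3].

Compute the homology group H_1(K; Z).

H_1 ≅ Z^2.

Take the total order 0 < 1 < 2 < 3 < 4 on the vertex set. Then K (dimension 1) consists of the simplices:

  0-simplices (5): [0], [1], [2], [3], [4]
  1-simplices (6): [0,3], [0,4], [1,2], [1,3], [2,3], [3,4]

Hence C_0 ≅ Z^5, C_1 ≅ Z^6.

∂_1: C_1 → C_0 sends each edge [p,q] (with p < q) to q − p. For instance
  ∂[3,4] = [4] − [3].
As a 5×6 matrix over Z this has rank 4, with invariant factors (1,1,1,1).

From H_k ≅ ker(∂_k) / im(∂_{k+1}) we obtain:

  H_1: rank ker ∂_1 − rank ∂_2 = (6 − 4) − 0 = 2, and there is no ∂_2, so H_1 ≅ Z^2.

(K is a triangulation of a wedge of 2 circles.)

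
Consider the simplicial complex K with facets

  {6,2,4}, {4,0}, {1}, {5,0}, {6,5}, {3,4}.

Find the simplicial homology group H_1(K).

H_1 ≅ Z.

Order the vertices as 0 < 1 < 2 < 3 < 4 < 5 < 6. Listing each simplex with vertices in this order, K has dimension 2 with simplices:

  0-simplices (7): [0], [1], [2], [3], [4], [5], [6]
  1-simplices (7): [0,4], [0,5], [2,4], [2,6], [3,4], [4,6], [5,6]
  2-simplices (1): [2,4,6]

so the chain groups are C_0 ≅ Z^7, C_1 ≅ Z^7, C_2 ≅ Z^1.

The boundary map ∂_1: C_1 → C_0 maps an edge to its endpoints' difference, ∂[p,q] = q − p. For instance
  ∂[0,5] = [5] − [0].
The 7×7 boundary matrix has rank 5 and Smith normal form diag(1,1,1,1,1).

∂_2: C_2 → C_1 sends each 2-simplex [p,q,r] to [q,r] − [p,r] + [p,q]. For instance
  ∂[2,4,6] = [4,6] − [2,6] + [2,4].
The 7×1 boundary matrix has rank 1 and Smith normal form diag(1).

From H_k ≅ ker(∂_k) / im(∂_{k+1}) we obtain:

  H_1: rank ker ∂_1 − rank ∂_2 = (7 − 5) − 1 = 1, and the invariant factors of ∂_2 are all 1, so H_1 ≅ Z.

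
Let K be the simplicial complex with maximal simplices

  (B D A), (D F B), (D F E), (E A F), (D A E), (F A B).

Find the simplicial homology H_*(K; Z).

H_0 = Z,  H_1 = 0,  H_2 = Z.

We work with the vertex ordering A < B < D < E < F. The simplices of K, each written with vertices in increasing order, are:

  0-simplices (5): A, B, D, E, F
  1-simplices (9): AB, AD, AE, AF, BD, BF, DE, DF, EF
  2-simplices (6): ABD, ABF, ADE, AEF, BDF, DEF

Hence C_0 ≅ Z^5, C_1 ≅ Z^9, C_2 ≅ Z^6.

The boundary map ∂_1: C_1 → C_0 maps an edge to its endpoints' difference, ∂[p,q] = q − p.
The 5×9 boundary matrix has rank 4 and Smith normal form diag(1,1,1,1).

Boundary ∂_2: C_2 → C_1 acts by ∂[p,q,r] = [q,r] − [p,r] + [p,q]. For instance
  ∂ABF = BF − AF + AB,
  ∂DEF = EF − DF + DE.
The 9×6 boundary matrix has rank 5 and Smith normal form diag(1,1,1,1,1).

Reading off H_k = ker ∂_k / im ∂_{k+1}:

  H_0: rank C_0 − rank ∂_1 = 5 − 4 = 1, and the invariant factors of ∂_1 are all 1, so H_0 ≅ Z.
  H_1: rank ker ∂_1 − rank ∂_2 = (9 − 4) − 5 = 0, and the invariant factors of ∂_2 are all 1, so H_1 ≅ 0.
  H_2: rank ker ∂_2 − rank ∂_3 = (6 − 5) − 0 = 1, and there is no ∂_3, so H_2 ≅ Z.

As a check, the Euler characteristic is 5 − 9 + 6 = 2, which agrees with 1 − 0 + 1 = 2.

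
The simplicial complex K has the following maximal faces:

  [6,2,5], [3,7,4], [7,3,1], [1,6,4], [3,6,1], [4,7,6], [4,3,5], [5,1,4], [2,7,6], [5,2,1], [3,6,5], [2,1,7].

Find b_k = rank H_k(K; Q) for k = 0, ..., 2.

We work with the vertex ordering 1 < 2 < 3 < 4 < 5 < 6 < 7. The simplices of K, each written with vertices in increasing order, are:

  0-simplices (7): [1], [2], [3], [4], [5], [6], [7]
  1-simplices (18): [1,2], [1,3], [1,4], [1,5], [1,6], [1,7], [2,5], [2,6], [2,7], [3,4], [3,5], [3,6], [3,7], [4,5], [4,6], [4,7], [5,6], [6,7]
  2-simplices (12): [1,2,5], [1,2,7], [1,3,6], [1,3,7], [1,4,5], [1,4,6], [2,5,6], [2,6,7], [3,4,5], [3,4,7], [3,5,6], [4,6,7]

giving chain groups C_0 ≅ Z^7, C_1 ≅ Z^18, C_2 ≅ Z^12.

The boundary map ∂_1: C_1 → C_0 sends each edge [p,q] (with p < q) to q − p. For instance
  ∂[1,3] = [3] − [1].
As a 7×18 matrix over Z this has rank 6, with invariant factors (1,1,1,1,1,1).

Boundary ∂_2: C_2 → C_1 acts by ∂[p,q,r] = [q,r] − [p,r] + [p,q]. For instance
  ∂[1,4,5] = [4,5] − [1,5] + [1,4],
  ∂[2,5,6] = [5,6] − [2,6] + [2,5].
The 18×12 boundary matrix has rank 12 and Smith normal form diag(1,1,1,1,1,1,1,1,1,1,1,2).

From H_k ≅ ker(∂_k) / im(∂_{k+1}) we obtain:

  H_0: rank C_0 − rank ∂_1 = 7 − 6 = 1, and the invariant factors of ∂_1 are all 1, so H_0 ≅ Z.
  H_1: rank ker ∂_1 − rank ∂_2 = (18 − 6) − 12 = 0, and ∂_2 has invariant factor 2 > 1, so H_1 ≅ Z/2Z.
  H_2: rank ker ∂_2 − rank ∂_3 = (12 − 12) − 0 = 0, and there is no ∂_3, so H_2 ≅ 0.

Hence the Betti numbers are b_0 = 1, b_1 = 0, b_2 = 0.

b_0 = 1, b_1 = 0, b_2 = 0.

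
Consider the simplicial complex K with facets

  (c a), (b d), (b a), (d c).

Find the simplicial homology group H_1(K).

We work with the vertex ordering a < b < c < d. The simplices of K, each written with vertices in increasing order, are:

  0-simplices (4): a, b, c, d
  1-simplices (4): ab, ac, bd, cd

giving chain groups C_0 ≅ Z^4, C_1 ≅ Z^4.

Boundary ∂_1: C_1 → C_0 maps an edge to its endpoints' difference, ∂[p,q] = q − p. For instance
  ∂bd = d − b.
The resulting 4×4 matrix has rank 3, and its Smith normal form has invariant factors (1,1,1).

Now H_k = ker ∂_k / im ∂_{k+1}, so:

  H_1: rank ker ∂_1 − rank ∂_2 = (4 − 3) − 0 = 1, and there is no ∂_2, so H_1 = Z.

H_1 = Z.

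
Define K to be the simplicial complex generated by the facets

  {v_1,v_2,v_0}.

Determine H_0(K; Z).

H_0 = Z.

Fix the vertex order v_0 < v_1 < v_2 and write every simplex with vertices in increasing order. Then dim K = 2 and the simplices of K are:

  0-simplices (3): [v_0], [v_1], [v_2]
  1-simplices (3): [v_0,v_1], [v_0,v_2], [v_1,v_2]
  2-simplices (1): [v_0,v_1,v_2]

giving chain groups C_0 ≅ Z^3, C_1 ≅ Z^3, C_2 ≅ Z^1.

The boundary map ∂_1: C_1 → C_0 sends each edge [p,q] (with p < q) to q − p. For instance
  ∂[v_1,v_2] = [v_2] − [v_1].
The 3×3 boundary matrix has rank 2 and Smith normal form diag(1,1).

The boundary map ∂_2: C_2 → C_1 sends each 2-simplex [p,q,r] to [q,r] − [p,r] + [p,q]. For instance
  ∂[v_0,v_1,v_2] = [v_1,v_2] − [v_0,v_2] + [v_0,v_1].
The resulting 3×1 matrix has rank 1, and its Smith normal form has invariant factors (1).

Now H_k = ker ∂_k / im ∂_{k+1}, so:

  H_0: rank C_0 − rank ∂_1 = 3 − 2 = 1, and the invariant factors of ∂_1 are all 1, so H_0 = Z.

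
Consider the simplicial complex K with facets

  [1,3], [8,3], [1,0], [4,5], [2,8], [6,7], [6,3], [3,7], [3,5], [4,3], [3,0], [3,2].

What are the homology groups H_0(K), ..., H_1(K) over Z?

We work with the vertex ordering 0 < 1 < 2 < 3 < 4 < 5 < 6 < 7 < 8. The simplices of K, each written with vertices in increasing order, are:

  0-simplices (9): [0], [1], [2], [3], [4], [5], [6], [7], [8]
  1-simplices (12): [0,1], [0,3], [1,3], [2,3], [2,8], [3,4], [3,5], [3,6], [3,7], [3,8], [4,5], [6,7]

so the chain groups are C_0 ≅ Z^9, C_1 ≅ Z^12.

The boundary map ∂_1: C_1 → C_0 is given by ∂[p,q] = [q] − [p].
The 9×12 boundary matrix has rank 8 and Smith normal form diag(1,1,1,1,1,1,1,1).

Computing H_k = (kernel of ∂_k) / (image of ∂_{k+1}):

  H_0: rank C_0 − rank ∂_1 = 9 − 8 = 1, and the invariant factors of ∂_1 are all 1, so H_0 ≅ Z.
  H_1: rank ker ∂_1 − rank ∂_2 = (12 − 8) − 0 = 4, and there is no ∂_2, so H_1 ≅ Z^4.

H_0 ≅ Z,  H_1 ≅ Z^4.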